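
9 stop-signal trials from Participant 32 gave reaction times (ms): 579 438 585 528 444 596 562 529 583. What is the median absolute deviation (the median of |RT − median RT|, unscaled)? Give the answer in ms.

Sorted: 438, 444, 528, 529, 562, 579, 583, 585, 596 → median = 562
|x − 562|: 17, 124, 23, 34, 118, 34, 0, 33, 21
Sorted deviations: 0, 17, 21, 23, 33, 34, 34, 118, 124 → MAD = 33

33 ms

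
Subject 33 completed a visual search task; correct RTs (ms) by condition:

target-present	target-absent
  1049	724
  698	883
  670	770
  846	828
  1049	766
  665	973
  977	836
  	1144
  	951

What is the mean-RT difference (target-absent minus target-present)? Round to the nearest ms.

24 ms

M(target-present) = 5954/7 = 850.571
M(target-absent) = 7875/9 = 875.000
Difference = 875.000 − 850.571 = 24.429 ms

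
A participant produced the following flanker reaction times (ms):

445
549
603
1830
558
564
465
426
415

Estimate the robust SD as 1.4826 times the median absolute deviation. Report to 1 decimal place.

124.5 ms

Sorted: 415, 426, 445, 465, 549, 558, 564, 603, 1830 → median = 549
|x − 549| sorted: 0, 9, 15, 54, 84, 104, 123, 134, 1281 → MAD = 84
Robust SD ≈ 1.4826 × 84 = 124.538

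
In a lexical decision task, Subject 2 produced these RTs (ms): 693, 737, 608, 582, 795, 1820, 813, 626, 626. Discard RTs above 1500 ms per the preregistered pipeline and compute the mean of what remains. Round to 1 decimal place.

685.0 ms

Excluded: 1820
Retained (n=8): Σ = 5480
Mean = 5480/8 = 685.0000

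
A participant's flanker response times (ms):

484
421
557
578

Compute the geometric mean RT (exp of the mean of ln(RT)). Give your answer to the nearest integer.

ln(RT): 6.1821, 6.0426, 6.3226, 6.3596
Mean ln(RT) = 24.9069/4 = 6.22671
Geometric mean = exp(6.22671) = 506.09 ms

506 ms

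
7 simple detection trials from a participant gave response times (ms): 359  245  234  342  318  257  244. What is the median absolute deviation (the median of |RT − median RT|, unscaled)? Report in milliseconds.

Sorted: 234, 244, 245, 257, 318, 342, 359 → median = 257
|x − 257|: 102, 12, 23, 85, 61, 0, 13
Sorted deviations: 0, 12, 13, 23, 61, 85, 102 → MAD = 23

23 ms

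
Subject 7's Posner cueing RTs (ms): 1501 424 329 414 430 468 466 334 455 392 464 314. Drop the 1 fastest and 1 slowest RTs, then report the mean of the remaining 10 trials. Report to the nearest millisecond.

Sorted: 314, 329, 334, 392, 414, 424, 430, 455, 464, 466, 468, 1501
Drop lowest 1 (314) and highest 1 (1501)
Remaining (n=10): Σ = 4176, mean = 4176/10 = 417.600

418 ms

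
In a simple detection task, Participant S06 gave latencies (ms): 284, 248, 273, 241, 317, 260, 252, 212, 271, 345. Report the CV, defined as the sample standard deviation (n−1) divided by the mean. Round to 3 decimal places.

n = 10, Σ = 2703, M = 270.3000
Σ(x−M)² = 13152.100; s = √(13152.100/9) = 38.2275
CV = 38.2275 / 270.3000 = 0.14143

0.141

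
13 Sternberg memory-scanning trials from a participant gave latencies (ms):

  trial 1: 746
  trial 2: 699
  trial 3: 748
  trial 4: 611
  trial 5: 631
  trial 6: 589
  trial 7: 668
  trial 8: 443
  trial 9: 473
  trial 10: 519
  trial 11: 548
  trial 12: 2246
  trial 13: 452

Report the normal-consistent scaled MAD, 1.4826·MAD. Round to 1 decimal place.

136.4 ms

Sorted: 443, 452, 473, 519, 548, 589, 611, 631, 668, 699, 746, 748, 2246 → median = 611
|x − 611| sorted: 0, 20, 22, 57, 63, 88, 92, 135, 137, 138, 159, 168, 1635 → MAD = 92
Robust SD ≈ 1.4826 × 92 = 136.399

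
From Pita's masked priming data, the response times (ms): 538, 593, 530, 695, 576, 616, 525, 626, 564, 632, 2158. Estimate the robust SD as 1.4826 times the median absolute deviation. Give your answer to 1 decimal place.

57.8 ms

Sorted: 525, 530, 538, 564, 576, 593, 616, 626, 632, 695, 2158 → median = 593
|x − 593| sorted: 0, 17, 23, 29, 33, 39, 55, 63, 68, 102, 1565 → MAD = 39
Robust SD ≈ 1.4826 × 39 = 57.821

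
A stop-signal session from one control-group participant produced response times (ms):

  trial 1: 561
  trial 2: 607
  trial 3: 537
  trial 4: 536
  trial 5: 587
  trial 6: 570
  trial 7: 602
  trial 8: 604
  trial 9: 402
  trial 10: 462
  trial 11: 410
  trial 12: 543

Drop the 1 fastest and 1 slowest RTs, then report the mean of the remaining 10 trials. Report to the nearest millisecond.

541 ms

Sorted: 402, 410, 462, 536, 537, 543, 561, 570, 587, 602, 604, 607
Drop lowest 1 (402) and highest 1 (607)
Remaining (n=10): Σ = 5412, mean = 5412/10 = 541.200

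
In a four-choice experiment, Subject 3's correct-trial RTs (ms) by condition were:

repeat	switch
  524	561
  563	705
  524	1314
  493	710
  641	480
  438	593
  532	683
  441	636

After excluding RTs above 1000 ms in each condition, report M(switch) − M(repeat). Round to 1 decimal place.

104.5 ms

switch: exclude 1314
M(repeat) = 4156/8 = 519.500
M(switch) = 4368/7 = 624.000
Difference = 624.000 − 519.500 = 104.500 ms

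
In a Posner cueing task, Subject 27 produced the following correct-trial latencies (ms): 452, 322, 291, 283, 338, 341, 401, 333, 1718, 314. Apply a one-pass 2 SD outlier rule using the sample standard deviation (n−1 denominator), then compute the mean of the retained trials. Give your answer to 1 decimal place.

n = 10, ΣRT = 4793, M = 479.300
Σ(x−M)² = 1727808.10; s = √(1727808.10/9) = 438.154
Cutoffs: 479.300 ± 2·438.154 → [-397.0, 1355.6]
Outside: 1718 → excluded.
Retained (n=9): Σ = 3075, mean = 3075/9 = 341.667

341.7 ms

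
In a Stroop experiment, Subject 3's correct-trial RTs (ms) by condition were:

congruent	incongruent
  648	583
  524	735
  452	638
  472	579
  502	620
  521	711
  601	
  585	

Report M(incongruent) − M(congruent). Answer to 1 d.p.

M(congruent) = 4305/8 = 538.125
M(incongruent) = 3866/6 = 644.333
Difference = 644.333 − 538.125 = 106.208 ms

106.2 ms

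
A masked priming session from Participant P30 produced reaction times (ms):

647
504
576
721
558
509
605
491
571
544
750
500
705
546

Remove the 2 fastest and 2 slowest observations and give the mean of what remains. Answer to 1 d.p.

576.5 ms

Sorted: 491, 500, 504, 509, 544, 546, 558, 571, 576, 605, 647, 705, 721, 750
Drop lowest 2 (491, 500) and highest 2 (721, 750)
Remaining (n=10): Σ = 5765, mean = 5765/10 = 576.500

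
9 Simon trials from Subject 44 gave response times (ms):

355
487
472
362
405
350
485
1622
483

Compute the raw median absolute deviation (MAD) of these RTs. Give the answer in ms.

67 ms

Sorted: 350, 355, 362, 405, 472, 483, 485, 487, 1622 → median = 472
|x − 472|: 117, 15, 0, 110, 67, 122, 13, 1150, 11
Sorted deviations: 0, 11, 13, 15, 67, 110, 117, 122, 1150 → MAD = 67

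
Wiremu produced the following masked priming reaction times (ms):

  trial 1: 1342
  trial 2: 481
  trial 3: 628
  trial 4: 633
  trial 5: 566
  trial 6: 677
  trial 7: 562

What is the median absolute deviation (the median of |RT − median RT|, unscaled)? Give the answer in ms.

Sorted: 481, 562, 566, 628, 633, 677, 1342 → median = 628
|x − 628|: 714, 147, 0, 5, 62, 49, 66
Sorted deviations: 0, 5, 49, 62, 66, 147, 714 → MAD = 62

62 ms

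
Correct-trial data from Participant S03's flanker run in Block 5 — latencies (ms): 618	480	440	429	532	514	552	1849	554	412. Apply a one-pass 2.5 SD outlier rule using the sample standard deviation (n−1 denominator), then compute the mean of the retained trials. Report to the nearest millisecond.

503 ms

n = 10, ΣRT = 6380, M = 638.000
Σ(x−M)² = 1666910.00; s = √(1666910.00/9) = 430.363
Cutoffs: 638.000 ± 2.5·430.363 → [-437.9, 1713.9]
Outside: 1849 → excluded.
Retained (n=9): Σ = 4531, mean = 4531/9 = 503.444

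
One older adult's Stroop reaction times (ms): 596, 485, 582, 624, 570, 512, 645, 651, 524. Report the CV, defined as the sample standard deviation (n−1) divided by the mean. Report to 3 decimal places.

n = 9, Σ = 5189, M = 576.5556
Σ(x−M)² = 28240.222; s = √(28240.222/8) = 59.4140
CV = 59.4140 / 576.5556 = 0.10305

0.103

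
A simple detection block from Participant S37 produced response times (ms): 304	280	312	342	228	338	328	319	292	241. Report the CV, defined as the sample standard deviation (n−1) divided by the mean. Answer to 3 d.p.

0.130

n = 10, Σ = 2984, M = 298.4000
Σ(x−M)² = 13616.400; s = √(13616.400/9) = 38.8964
CV = 38.8964 / 298.4000 = 0.13035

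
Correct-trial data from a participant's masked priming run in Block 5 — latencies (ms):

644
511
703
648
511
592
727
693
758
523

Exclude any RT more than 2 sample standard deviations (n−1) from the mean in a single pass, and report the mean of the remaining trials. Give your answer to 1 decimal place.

n = 10, ΣRT = 6310, M = 631.000
Σ(x−M)² = 76816.00; s = √(76816.00/9) = 92.386
Cutoffs: 631.000 ± 2·92.386 → [446.2, 815.8]
No RTs fall outside the cutoffs; all 10 retained. Mean = 6310/10 = 631.000

631.0 ms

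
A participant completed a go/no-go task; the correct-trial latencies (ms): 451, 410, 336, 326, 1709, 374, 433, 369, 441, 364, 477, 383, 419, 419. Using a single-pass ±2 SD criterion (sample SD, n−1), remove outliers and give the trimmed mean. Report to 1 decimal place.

400.2 ms

n = 14, ΣRT = 6911, M = 493.643
Σ(x−M)² = 1615631.21; s = √(1615631.21/13) = 352.533
Cutoffs: 493.643 ± 2·352.533 → [-211.4, 1198.7]
Outside: 1709 → excluded.
Retained (n=13): Σ = 5202, mean = 5202/13 = 400.154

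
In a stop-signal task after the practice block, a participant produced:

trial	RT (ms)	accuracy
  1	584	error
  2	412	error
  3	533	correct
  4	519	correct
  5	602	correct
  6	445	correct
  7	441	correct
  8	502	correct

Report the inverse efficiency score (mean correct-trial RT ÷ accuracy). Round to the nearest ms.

Correct trials (n=6): 533, 519, 602, 445, 441, 502
Mean correct RT = 3042/6 = 507.0000 ms
Proportion correct = 6/8
IES = 507.0000 / (6/8) = 676.000 ms

676 ms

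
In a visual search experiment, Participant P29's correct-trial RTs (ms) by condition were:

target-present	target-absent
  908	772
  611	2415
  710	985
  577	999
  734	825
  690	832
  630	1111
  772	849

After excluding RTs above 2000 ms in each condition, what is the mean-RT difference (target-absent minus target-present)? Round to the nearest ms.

206 ms

target-absent: exclude 2415
M(target-present) = 5632/8 = 704.000
M(target-absent) = 6373/7 = 910.429
Difference = 910.429 − 704.000 = 206.429 ms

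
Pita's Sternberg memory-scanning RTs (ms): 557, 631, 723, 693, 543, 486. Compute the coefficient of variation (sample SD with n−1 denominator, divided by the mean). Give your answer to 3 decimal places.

n = 6, Σ = 3633, M = 605.5000
Σ(x−M)² = 42651.500; s = √(42651.500/5) = 92.3596
CV = 92.3596 / 605.5000 = 0.15253

0.153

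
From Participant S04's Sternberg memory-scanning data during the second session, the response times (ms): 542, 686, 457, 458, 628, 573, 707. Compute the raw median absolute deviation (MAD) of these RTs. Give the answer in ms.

Sorted: 457, 458, 542, 573, 628, 686, 707 → median = 573
|x − 573|: 31, 113, 116, 115, 55, 0, 134
Sorted deviations: 0, 31, 55, 113, 115, 116, 134 → MAD = 113

113 ms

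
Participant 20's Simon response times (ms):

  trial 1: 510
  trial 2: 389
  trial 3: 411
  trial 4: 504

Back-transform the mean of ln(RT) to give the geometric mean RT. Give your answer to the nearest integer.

ln(RT): 6.2344, 5.9636, 6.0186, 6.2226
Mean ln(RT) = 24.4392/4 = 6.10979
Geometric mean = exp(6.10979) = 450.24 ms

450 ms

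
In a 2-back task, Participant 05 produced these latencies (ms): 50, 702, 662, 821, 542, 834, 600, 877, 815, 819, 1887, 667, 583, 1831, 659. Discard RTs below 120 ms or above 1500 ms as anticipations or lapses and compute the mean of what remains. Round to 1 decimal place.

715.1 ms

Excluded: 50, 1831, 1887
Retained (n=12): Σ = 8581
Mean = 8581/12 = 715.0833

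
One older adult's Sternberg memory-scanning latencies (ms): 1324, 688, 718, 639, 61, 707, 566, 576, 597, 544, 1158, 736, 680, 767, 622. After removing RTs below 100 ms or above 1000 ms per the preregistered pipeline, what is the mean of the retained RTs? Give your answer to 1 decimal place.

Excluded: 61, 1158, 1324
Retained (n=12): Σ = 7840
Mean = 7840/12 = 653.3333

653.3 ms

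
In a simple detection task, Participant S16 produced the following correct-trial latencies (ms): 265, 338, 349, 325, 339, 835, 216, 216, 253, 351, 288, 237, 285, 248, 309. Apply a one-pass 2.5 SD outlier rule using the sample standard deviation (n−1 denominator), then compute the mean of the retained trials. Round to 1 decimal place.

n = 15, ΣRT = 4854, M = 323.600
Σ(x−M)² = 311131.60; s = √(311131.60/14) = 149.076
Cutoffs: 323.600 ± 2.5·149.076 → [-49.1, 696.3]
Outside: 835 → excluded.
Retained (n=14): Σ = 4019, mean = 4019/14 = 287.071

287.1 ms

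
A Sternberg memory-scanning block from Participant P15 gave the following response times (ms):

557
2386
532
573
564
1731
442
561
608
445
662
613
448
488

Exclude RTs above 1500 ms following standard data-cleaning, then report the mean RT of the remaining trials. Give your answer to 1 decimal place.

541.1 ms

Excluded: 1731, 2386
Retained (n=12): Σ = 6493
Mean = 6493/12 = 541.0833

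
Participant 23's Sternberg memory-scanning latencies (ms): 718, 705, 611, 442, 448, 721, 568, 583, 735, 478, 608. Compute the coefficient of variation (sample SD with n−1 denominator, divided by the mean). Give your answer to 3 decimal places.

n = 11, Σ = 6617, M = 601.5455
Σ(x−M)² = 122238.727; s = √(122238.727/10) = 110.5616
CV = 110.5616 / 601.5455 = 0.18380

0.184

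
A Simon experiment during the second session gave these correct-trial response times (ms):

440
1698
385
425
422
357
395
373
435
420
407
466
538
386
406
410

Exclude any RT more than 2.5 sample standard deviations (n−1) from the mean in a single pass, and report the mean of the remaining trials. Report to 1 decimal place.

417.7 ms

n = 16, ΣRT = 7963, M = 497.688
Σ(x−M)² = 1563061.44; s = √(1563061.44/15) = 322.807
Cutoffs: 497.688 ± 2.5·322.807 → [-309.3, 1304.7]
Outside: 1698 → excluded.
Retained (n=15): Σ = 6265, mean = 6265/15 = 417.667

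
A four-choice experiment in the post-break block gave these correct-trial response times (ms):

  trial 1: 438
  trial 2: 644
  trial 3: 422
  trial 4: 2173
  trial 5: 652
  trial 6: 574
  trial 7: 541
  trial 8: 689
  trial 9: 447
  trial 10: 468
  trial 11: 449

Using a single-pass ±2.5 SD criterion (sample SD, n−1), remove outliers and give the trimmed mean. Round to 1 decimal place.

n = 11, ΣRT = 7497, M = 681.545
Σ(x−M)² = 2539462.73; s = √(2539462.73/10) = 503.931
Cutoffs: 681.545 ± 2.5·503.931 → [-578.3, 1941.4]
Outside: 2173 → excluded.
Retained (n=10): Σ = 5324, mean = 5324/10 = 532.400

532.4 ms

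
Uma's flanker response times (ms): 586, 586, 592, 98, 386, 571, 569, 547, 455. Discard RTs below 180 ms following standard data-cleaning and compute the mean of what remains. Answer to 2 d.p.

Excluded: 98
Retained (n=8): Σ = 4292
Mean = 4292/8 = 536.5000

536.50 ms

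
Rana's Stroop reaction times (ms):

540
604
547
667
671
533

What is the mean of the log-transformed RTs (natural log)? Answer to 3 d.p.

6.382

ln(RT): 6.2916, 6.4036, 6.3044, 6.5028, 6.5088, 6.2785
Σ ln(RT) = 38.2897
Mean = 38.2897/6 = 6.38161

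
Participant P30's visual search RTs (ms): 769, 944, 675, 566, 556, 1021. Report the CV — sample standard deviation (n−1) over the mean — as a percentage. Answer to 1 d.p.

n = 6, Σ = 4531, M = 755.1667
Σ(x−M)² = 188394.833; s = √(188394.833/5) = 194.1107
CV = 194.1107 / 755.1667 = 0.25704 = 25.704%

25.7%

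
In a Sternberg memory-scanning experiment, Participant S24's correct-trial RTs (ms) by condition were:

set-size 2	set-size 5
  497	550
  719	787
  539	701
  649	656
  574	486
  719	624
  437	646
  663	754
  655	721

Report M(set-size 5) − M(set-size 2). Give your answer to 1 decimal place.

M(set-size 2) = 5452/9 = 605.778
M(set-size 5) = 5925/9 = 658.333
Difference = 658.333 − 605.778 = 52.556 ms

52.6 ms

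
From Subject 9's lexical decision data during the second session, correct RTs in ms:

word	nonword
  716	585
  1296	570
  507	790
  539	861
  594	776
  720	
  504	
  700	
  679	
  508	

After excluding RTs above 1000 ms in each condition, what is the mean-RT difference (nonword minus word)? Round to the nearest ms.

word: exclude 1296
M(word) = 5467/9 = 607.444
M(nonword) = 3582/5 = 716.400
Difference = 716.400 − 607.444 = 108.956 ms

109 ms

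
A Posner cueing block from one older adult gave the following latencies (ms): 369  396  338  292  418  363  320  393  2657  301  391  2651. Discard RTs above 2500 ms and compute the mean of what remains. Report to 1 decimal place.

358.1 ms

Excluded: 2651, 2657
Retained (n=10): Σ = 3581
Mean = 3581/10 = 358.1000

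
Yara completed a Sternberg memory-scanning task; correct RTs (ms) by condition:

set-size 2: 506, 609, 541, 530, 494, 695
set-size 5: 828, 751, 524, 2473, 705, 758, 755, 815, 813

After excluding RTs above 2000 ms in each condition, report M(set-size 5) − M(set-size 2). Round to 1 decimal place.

set-size 5: exclude 2473
M(set-size 2) = 3375/6 = 562.500
M(set-size 5) = 5949/8 = 743.625
Difference = 743.625 − 562.500 = 181.125 ms

181.1 ms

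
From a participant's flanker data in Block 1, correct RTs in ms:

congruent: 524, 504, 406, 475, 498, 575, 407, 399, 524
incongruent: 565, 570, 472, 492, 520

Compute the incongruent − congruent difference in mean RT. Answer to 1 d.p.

44.7 ms

M(congruent) = 4312/9 = 479.111
M(incongruent) = 2619/5 = 523.800
Difference = 523.800 − 479.111 = 44.689 ms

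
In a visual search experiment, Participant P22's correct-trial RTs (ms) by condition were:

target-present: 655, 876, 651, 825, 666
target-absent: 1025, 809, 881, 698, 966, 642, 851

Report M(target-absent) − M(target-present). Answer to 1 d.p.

104.3 ms

M(target-present) = 3673/5 = 734.600
M(target-absent) = 5872/7 = 838.857
Difference = 838.857 − 734.600 = 104.257 ms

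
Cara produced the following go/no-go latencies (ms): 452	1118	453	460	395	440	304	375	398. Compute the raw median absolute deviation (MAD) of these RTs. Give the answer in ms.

Sorted: 304, 375, 395, 398, 440, 452, 453, 460, 1118 → median = 440
|x − 440|: 12, 678, 13, 20, 45, 0, 136, 65, 42
Sorted deviations: 0, 12, 13, 20, 42, 45, 65, 136, 678 → MAD = 42

42 ms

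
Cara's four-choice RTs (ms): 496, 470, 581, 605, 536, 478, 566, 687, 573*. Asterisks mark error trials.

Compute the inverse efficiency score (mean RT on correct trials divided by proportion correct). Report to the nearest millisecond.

621 ms

Correct trials (n=8): 496, 470, 581, 605, 536, 478, 566, 687
Mean correct RT = 4419/8 = 552.3750 ms
Proportion correct = 8/9
IES = 552.3750 / (8/9) = 621.422 ms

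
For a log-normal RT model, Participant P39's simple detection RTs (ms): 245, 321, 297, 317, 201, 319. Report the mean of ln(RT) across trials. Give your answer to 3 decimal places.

5.632

ln(RT): 5.5013, 5.7714, 5.6937, 5.7589, 5.3033, 5.7652
Σ ln(RT) = 33.7938
Mean = 33.7938/6 = 5.63230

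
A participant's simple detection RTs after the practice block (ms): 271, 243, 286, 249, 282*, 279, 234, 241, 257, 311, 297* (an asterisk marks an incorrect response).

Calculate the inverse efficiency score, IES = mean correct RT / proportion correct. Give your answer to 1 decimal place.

322.0 ms

Correct trials (n=9): 271, 243, 286, 249, 279, 234, 241, 257, 311
Mean correct RT = 2371/9 = 263.4444 ms
Proportion correct = 9/11
IES = 263.4444 / (9/11) = 321.988 ms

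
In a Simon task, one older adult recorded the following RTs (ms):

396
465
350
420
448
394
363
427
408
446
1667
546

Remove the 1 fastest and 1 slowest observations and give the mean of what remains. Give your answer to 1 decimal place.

431.3 ms

Sorted: 350, 363, 394, 396, 408, 420, 427, 446, 448, 465, 546, 1667
Drop lowest 1 (350) and highest 1 (1667)
Remaining (n=10): Σ = 4313, mean = 4313/10 = 431.300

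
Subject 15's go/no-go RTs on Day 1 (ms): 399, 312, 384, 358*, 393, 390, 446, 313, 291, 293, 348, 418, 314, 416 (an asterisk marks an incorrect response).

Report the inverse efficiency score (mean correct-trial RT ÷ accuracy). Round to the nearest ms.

391 ms

Correct trials (n=13): 399, 312, 384, 393, 390, 446, 313, 291, 293, 348, 418, 314, 416
Mean correct RT = 4717/13 = 362.8462 ms
Proportion correct = 13/14
IES = 362.8462 / (13/14) = 390.757 ms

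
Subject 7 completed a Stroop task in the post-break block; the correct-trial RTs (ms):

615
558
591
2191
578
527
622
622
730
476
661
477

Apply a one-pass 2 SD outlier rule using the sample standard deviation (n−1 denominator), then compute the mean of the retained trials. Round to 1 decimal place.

n = 12, ΣRT = 8648, M = 720.667
Σ(x−M)² = 2416532.67; s = √(2416532.67/11) = 468.705
Cutoffs: 720.667 ± 2·468.705 → [-216.7, 1658.1]
Outside: 2191 → excluded.
Retained (n=11): Σ = 6457, mean = 6457/11 = 587.000

587.0 ms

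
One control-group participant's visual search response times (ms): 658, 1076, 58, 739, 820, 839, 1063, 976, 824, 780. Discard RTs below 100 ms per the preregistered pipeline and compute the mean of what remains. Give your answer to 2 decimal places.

863.89 ms

Excluded: 58
Retained (n=9): Σ = 7775
Mean = 7775/9 = 863.8889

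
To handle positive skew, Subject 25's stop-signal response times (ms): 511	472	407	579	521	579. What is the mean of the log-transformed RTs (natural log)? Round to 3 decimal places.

6.230

ln(RT): 6.2364, 6.1570, 6.0088, 6.3613, 6.2558, 6.3613
Σ ln(RT) = 37.3805
Mean = 37.3805/6 = 6.23009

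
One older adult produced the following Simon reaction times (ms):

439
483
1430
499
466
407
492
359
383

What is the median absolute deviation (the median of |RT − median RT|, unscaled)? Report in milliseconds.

Sorted: 359, 383, 407, 439, 466, 483, 492, 499, 1430 → median = 466
|x − 466|: 27, 17, 964, 33, 0, 59, 26, 107, 83
Sorted deviations: 0, 17, 26, 27, 33, 59, 83, 107, 964 → MAD = 33

33 ms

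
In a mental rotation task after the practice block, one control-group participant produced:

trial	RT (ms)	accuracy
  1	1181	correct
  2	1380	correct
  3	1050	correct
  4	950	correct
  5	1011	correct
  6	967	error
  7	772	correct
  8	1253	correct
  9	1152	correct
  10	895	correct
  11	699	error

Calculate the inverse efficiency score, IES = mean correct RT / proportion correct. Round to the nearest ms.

Correct trials (n=9): 1181, 1380, 1050, 950, 1011, 772, 1253, 1152, 895
Mean correct RT = 9644/9 = 1071.5556 ms
Proportion correct = 9/11
IES = 1071.5556 / (9/11) = 1309.679 ms

1310 ms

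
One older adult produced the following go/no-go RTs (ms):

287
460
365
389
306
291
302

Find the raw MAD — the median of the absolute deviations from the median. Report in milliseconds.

19 ms

Sorted: 287, 291, 302, 306, 365, 389, 460 → median = 306
|x − 306|: 19, 154, 59, 83, 0, 15, 4
Sorted deviations: 0, 4, 15, 19, 59, 83, 154 → MAD = 19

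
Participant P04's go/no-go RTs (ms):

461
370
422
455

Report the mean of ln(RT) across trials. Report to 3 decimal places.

6.053

ln(RT): 6.1334, 5.9135, 6.0450, 6.1203
Σ ln(RT) = 24.2122
Mean = 24.2122/4 = 6.05305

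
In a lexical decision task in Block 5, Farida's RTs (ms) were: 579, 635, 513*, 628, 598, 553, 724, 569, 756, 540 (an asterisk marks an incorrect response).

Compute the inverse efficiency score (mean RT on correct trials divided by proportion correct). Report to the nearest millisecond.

Correct trials (n=9): 579, 635, 628, 598, 553, 724, 569, 756, 540
Mean correct RT = 5582/9 = 620.2222 ms
Proportion correct = 9/10
IES = 620.2222 / (9/10) = 689.136 ms

689 ms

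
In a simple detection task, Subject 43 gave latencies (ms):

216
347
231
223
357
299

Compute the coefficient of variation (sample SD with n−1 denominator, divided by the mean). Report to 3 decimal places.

n = 6, Σ = 1673, M = 278.8333
Σ(x−M)² = 20516.833; s = √(20516.833/5) = 64.0575
CV = 64.0575 / 278.8333 = 0.22973

0.230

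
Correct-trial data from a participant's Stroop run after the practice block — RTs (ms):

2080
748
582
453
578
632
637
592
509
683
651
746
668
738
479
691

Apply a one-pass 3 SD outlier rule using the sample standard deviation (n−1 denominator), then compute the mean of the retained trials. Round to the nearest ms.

n = 16, ΣRT = 11467, M = 716.688
Σ(x−M)² = 2104999.44; s = √(2104999.44/15) = 374.611
Cutoffs: 716.688 ± 3·374.611 → [-407.1, 1840.5]
Outside: 2080 → excluded.
Retained (n=15): Σ = 9387, mean = 9387/15 = 625.800

626 ms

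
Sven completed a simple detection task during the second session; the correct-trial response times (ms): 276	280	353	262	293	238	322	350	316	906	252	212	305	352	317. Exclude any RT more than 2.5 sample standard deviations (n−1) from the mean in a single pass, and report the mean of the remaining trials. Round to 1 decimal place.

294.9 ms

n = 15, ΣRT = 5034, M = 335.600
Σ(x−M)² = 373653.60; s = √(373653.60/14) = 163.369
Cutoffs: 335.600 ± 2.5·163.369 → [-72.8, 744.0]
Outside: 906 → excluded.
Retained (n=14): Σ = 4128, mean = 4128/14 = 294.857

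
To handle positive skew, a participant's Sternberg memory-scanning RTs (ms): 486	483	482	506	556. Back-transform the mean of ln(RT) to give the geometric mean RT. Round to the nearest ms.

502 ms

ln(RT): 6.1862, 6.1800, 6.1779, 6.2265, 6.3208
Mean ln(RT) = 31.0915/5 = 6.21829
Geometric mean = exp(6.21829) = 501.85 ms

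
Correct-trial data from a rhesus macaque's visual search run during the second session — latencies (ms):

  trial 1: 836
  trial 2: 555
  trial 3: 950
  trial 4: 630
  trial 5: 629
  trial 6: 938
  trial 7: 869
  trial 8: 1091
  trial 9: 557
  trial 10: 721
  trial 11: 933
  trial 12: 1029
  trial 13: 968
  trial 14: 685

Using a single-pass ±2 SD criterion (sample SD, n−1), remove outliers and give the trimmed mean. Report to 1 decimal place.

813.6 ms

n = 14, ΣRT = 11391, M = 813.643
Σ(x−M)² = 424711.21; s = √(424711.21/13) = 180.749
Cutoffs: 813.643 ± 2·180.749 → [452.1, 1175.1]
No RTs fall outside the cutoffs; all 14 retained. Mean = 11391/14 = 813.643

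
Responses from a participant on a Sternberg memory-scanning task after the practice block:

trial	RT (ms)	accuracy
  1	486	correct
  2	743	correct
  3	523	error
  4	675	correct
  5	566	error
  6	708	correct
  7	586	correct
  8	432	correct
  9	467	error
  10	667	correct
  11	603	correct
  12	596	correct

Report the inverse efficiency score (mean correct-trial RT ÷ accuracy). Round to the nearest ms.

814 ms

Correct trials (n=9): 486, 743, 675, 708, 586, 432, 667, 603, 596
Mean correct RT = 5496/9 = 610.6667 ms
Proportion correct = 9/12
IES = 610.6667 / (9/12) = 814.222 ms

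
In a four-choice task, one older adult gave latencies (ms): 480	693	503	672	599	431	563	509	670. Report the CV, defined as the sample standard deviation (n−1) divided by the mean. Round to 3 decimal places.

n = 9, Σ = 5120, M = 568.8889
Σ(x−M)² = 72042.889; s = √(72042.889/8) = 94.8966
CV = 94.8966 / 568.8889 = 0.16681

0.167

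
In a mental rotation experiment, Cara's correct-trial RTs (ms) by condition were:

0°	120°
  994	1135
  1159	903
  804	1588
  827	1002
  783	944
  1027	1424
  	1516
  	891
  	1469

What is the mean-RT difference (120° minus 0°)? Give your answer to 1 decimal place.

275.7 ms

M(0°) = 5594/6 = 932.333
M(120°) = 10872/9 = 1208.000
Difference = 1208.000 − 932.333 = 275.667 ms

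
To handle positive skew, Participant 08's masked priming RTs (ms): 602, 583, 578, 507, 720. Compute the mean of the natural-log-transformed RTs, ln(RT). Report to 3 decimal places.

ln(RT): 6.4003, 6.3682, 6.3596, 6.2285, 6.5793
Σ ln(RT) = 31.9358
Mean = 31.9358/5 = 6.38716

6.387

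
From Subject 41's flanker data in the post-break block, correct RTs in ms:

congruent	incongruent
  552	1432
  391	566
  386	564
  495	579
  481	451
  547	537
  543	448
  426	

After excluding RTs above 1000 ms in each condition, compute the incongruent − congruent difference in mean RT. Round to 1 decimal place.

46.5 ms

incongruent: exclude 1432
M(congruent) = 3821/8 = 477.625
M(incongruent) = 3145/6 = 524.167
Difference = 524.167 − 477.625 = 46.542 ms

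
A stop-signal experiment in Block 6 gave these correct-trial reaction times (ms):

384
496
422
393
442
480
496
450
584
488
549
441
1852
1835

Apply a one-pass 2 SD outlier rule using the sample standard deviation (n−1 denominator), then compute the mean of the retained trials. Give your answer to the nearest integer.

469 ms

n = 14, ΣRT = 9312, M = 665.143
Σ(x−M)² = 3278685.71; s = √(3278685.71/13) = 502.202
Cutoffs: 665.143 ± 2·502.202 → [-339.3, 1669.5]
Outside: 1835, 1852 → excluded.
Retained (n=12): Σ = 5625, mean = 5625/12 = 468.750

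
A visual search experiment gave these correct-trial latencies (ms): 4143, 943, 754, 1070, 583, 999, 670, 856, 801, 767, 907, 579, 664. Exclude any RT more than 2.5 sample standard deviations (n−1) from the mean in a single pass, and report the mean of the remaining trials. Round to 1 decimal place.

n = 13, ΣRT = 13736, M = 1056.615
Σ(x−M)² = 10601647.08; s = √(10601647.08/12) = 939.931
Cutoffs: 1056.615 ± 2.5·939.931 → [-1293.2, 3406.4]
Outside: 4143 → excluded.
Retained (n=12): Σ = 9593, mean = 9593/12 = 799.417

799.4 ms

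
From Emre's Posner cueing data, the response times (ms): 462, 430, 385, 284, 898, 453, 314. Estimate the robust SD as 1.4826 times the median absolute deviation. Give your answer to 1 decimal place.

66.7 ms

Sorted: 284, 314, 385, 430, 453, 462, 898 → median = 430
|x − 430| sorted: 0, 23, 32, 45, 116, 146, 468 → MAD = 45
Robust SD ≈ 1.4826 × 45 = 66.717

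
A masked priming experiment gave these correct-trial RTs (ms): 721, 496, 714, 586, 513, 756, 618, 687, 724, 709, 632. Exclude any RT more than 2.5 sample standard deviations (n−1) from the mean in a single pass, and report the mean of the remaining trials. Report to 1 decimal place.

650.5 ms

n = 11, ΣRT = 7156, M = 650.545
Σ(x−M)² = 78624.73; s = √(78624.73/10) = 88.671
Cutoffs: 650.545 ± 2.5·88.671 → [428.9, 872.2]
No RTs fall outside the cutoffs; all 11 retained. Mean = 7156/11 = 650.545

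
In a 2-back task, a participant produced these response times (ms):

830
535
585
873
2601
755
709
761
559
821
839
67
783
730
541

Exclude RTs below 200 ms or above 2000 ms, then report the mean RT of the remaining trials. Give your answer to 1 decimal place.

Excluded: 67, 2601
Retained (n=13): Σ = 9321
Mean = 9321/13 = 717.0000

717.0 ms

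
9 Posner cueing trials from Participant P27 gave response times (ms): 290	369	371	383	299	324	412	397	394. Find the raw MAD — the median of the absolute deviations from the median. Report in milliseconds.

Sorted: 290, 299, 324, 369, 371, 383, 394, 397, 412 → median = 371
|x − 371|: 81, 2, 0, 12, 72, 47, 41, 26, 23
Sorted deviations: 0, 2, 12, 23, 26, 41, 47, 72, 81 → MAD = 26

26 ms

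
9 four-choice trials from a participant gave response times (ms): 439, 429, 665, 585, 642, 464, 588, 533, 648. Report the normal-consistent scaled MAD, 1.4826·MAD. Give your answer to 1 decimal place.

Sorted: 429, 439, 464, 533, 585, 588, 642, 648, 665 → median = 585
|x − 585| sorted: 0, 3, 52, 57, 63, 80, 121, 146, 156 → MAD = 63
Robust SD ≈ 1.4826 × 63 = 93.404

93.4 ms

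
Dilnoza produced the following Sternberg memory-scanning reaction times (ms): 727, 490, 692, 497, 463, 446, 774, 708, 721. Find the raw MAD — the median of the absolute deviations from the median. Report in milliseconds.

Sorted: 446, 463, 490, 497, 692, 708, 721, 727, 774 → median = 692
|x − 692|: 35, 202, 0, 195, 229, 246, 82, 16, 29
Sorted deviations: 0, 16, 29, 35, 82, 195, 202, 229, 246 → MAD = 82

82 ms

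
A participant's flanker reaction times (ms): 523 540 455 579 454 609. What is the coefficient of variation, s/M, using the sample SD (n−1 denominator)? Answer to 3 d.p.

0.120

n = 6, Σ = 3160, M = 526.6667
Σ(x−M)² = 20125.333; s = √(20125.333/5) = 63.4434
CV = 63.4434 / 526.6667 = 0.12046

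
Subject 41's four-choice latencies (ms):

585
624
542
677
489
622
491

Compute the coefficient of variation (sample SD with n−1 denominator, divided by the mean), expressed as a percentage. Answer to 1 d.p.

12.4%

n = 7, Σ = 4030, M = 575.7143
Σ(x−M)² = 30651.429; s = √(30651.429/6) = 71.4743
CV = 71.4743 / 575.7143 = 0.12415 = 12.415%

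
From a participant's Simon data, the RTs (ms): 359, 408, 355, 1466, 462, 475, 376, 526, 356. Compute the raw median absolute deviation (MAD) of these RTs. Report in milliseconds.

Sorted: 355, 356, 359, 376, 408, 462, 475, 526, 1466 → median = 408
|x − 408|: 49, 0, 53, 1058, 54, 67, 32, 118, 52
Sorted deviations: 0, 32, 49, 52, 53, 54, 67, 118, 1058 → MAD = 53

53 ms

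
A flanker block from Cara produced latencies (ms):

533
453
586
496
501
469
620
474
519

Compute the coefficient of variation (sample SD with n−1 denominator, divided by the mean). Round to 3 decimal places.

n = 9, Σ = 4651, M = 516.7778
Σ(x−M)² = 24575.556; s = √(24575.556/8) = 55.4251
CV = 55.4251 / 516.7778 = 0.10725

0.107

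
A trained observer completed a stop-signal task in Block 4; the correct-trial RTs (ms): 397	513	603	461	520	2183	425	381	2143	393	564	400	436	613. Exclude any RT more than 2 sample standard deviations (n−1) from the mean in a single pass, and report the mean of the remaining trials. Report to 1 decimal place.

n = 14, ΣRT = 10032, M = 716.571
Σ(x−M)² = 4960797.43; s = √(4960797.43/13) = 617.738
Cutoffs: 716.571 ± 2·617.738 → [-518.9, 1952.0]
Outside: 2143, 2183 → excluded.
Retained (n=12): Σ = 5706, mean = 5706/12 = 475.500

475.5 ms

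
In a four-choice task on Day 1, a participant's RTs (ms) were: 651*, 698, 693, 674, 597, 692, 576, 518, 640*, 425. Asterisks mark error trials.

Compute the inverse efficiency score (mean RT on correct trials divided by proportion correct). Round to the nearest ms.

761 ms

Correct trials (n=8): 698, 693, 674, 597, 692, 576, 518, 425
Mean correct RT = 4873/8 = 609.1250 ms
Proportion correct = 8/10
IES = 609.1250 / (8/10) = 761.406 ms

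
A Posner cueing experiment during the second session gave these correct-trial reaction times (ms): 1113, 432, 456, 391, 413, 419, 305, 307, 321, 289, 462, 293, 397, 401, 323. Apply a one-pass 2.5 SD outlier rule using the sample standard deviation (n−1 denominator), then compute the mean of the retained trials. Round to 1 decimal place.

372.1 ms

n = 15, ΣRT = 6322, M = 421.467
Σ(x−M)² = 563695.73; s = √(563695.73/14) = 200.659
Cutoffs: 421.467 ± 2.5·200.659 → [-80.2, 923.1]
Outside: 1113 → excluded.
Retained (n=14): Σ = 5209, mean = 5209/14 = 372.071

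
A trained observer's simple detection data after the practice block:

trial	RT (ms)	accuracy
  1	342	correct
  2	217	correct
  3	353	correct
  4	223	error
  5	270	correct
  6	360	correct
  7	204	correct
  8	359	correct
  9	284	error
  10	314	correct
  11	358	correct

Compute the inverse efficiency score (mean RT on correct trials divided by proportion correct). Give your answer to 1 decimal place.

Correct trials (n=9): 342, 217, 353, 270, 360, 204, 359, 314, 358
Mean correct RT = 2777/9 = 308.5556 ms
Proportion correct = 9/11
IES = 308.5556 / (9/11) = 377.123 ms

377.1 ms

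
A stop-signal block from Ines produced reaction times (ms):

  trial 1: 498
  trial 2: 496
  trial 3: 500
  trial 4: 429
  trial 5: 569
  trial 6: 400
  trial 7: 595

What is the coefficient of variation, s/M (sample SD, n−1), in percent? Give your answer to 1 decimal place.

n = 7, Σ = 3487, M = 498.1429
Σ(x−M)² = 28822.857; s = √(28822.857/6) = 69.3095
CV = 69.3095 / 498.1429 = 0.13914 = 13.914%

13.9%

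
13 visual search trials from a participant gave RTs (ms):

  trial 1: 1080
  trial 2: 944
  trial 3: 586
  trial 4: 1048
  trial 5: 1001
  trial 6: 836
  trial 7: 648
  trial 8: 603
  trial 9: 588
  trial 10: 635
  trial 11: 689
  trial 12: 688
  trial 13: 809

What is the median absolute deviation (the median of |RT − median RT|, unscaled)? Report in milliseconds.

103 ms

Sorted: 586, 588, 603, 635, 648, 688, 689, 809, 836, 944, 1001, 1048, 1080 → median = 689
|x − 689|: 391, 255, 103, 359, 312, 147, 41, 86, 101, 54, 0, 1, 120
Sorted deviations: 0, 1, 41, 54, 86, 101, 103, 120, 147, 255, 312, 359, 391 → MAD = 103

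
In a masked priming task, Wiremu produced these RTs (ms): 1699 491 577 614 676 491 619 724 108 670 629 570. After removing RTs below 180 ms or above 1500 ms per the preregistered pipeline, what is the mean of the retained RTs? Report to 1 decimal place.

606.1 ms

Excluded: 108, 1699
Retained (n=10): Σ = 6061
Mean = 6061/10 = 606.1000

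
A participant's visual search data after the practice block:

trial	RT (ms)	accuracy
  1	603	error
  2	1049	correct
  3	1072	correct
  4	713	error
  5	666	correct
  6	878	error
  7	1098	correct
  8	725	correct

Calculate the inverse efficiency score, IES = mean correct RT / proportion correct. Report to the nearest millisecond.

Correct trials (n=5): 1049, 1072, 666, 1098, 725
Mean correct RT = 4610/5 = 922.0000 ms
Proportion correct = 5/8
IES = 922.0000 / (5/8) = 1475.200 ms

1475 ms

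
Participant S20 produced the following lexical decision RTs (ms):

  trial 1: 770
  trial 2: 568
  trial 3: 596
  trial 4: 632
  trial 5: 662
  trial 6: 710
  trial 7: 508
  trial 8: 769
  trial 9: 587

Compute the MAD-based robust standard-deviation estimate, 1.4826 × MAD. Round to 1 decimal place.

Sorted: 508, 568, 587, 596, 632, 662, 710, 769, 770 → median = 632
|x − 632| sorted: 0, 30, 36, 45, 64, 78, 124, 137, 138 → MAD = 64
Robust SD ≈ 1.4826 × 64 = 94.886

94.9 ms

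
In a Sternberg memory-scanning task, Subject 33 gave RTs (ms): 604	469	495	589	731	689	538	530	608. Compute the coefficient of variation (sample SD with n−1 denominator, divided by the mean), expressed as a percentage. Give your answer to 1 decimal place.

n = 9, Σ = 5253, M = 583.6667
Σ(x−M)² = 59812.000; s = √(59812.000/8) = 86.4668
CV = 86.4668 / 583.6667 = 0.14814 = 14.814%

14.8%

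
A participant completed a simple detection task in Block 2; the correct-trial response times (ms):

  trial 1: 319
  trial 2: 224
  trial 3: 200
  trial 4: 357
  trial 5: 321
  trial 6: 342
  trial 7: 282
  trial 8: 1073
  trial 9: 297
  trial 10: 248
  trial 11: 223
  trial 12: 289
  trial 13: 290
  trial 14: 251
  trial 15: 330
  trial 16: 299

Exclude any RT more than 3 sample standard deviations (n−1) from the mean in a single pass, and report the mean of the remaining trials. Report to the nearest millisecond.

285 ms

n = 16, ΣRT = 5345, M = 334.062
Σ(x−M)² = 613044.94; s = √(613044.94/15) = 202.162
Cutoffs: 334.062 ± 3·202.162 → [-272.4, 940.5]
Outside: 1073 → excluded.
Retained (n=15): Σ = 4272, mean = 4272/15 = 284.800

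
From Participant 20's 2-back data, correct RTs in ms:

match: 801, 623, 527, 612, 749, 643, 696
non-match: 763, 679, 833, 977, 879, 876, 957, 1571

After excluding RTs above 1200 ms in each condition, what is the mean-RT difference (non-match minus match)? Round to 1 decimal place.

non-match: exclude 1571
M(match) = 4651/7 = 664.429
M(non-match) = 5964/7 = 852.000
Difference = 852.000 − 664.429 = 187.571 ms

187.6 ms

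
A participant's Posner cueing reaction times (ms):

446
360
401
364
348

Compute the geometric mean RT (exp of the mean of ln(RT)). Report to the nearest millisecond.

ln(RT): 6.1003, 5.8861, 5.9940, 5.8972, 5.8522
Mean ln(RT) = 29.7297/5 = 5.94595
Geometric mean = exp(5.94595) = 382.20 ms

382 ms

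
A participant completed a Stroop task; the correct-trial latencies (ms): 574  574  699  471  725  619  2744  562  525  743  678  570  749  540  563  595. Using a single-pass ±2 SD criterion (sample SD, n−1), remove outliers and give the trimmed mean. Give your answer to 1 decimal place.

n = 16, ΣRT = 11931, M = 745.688
Σ(x−M)² = 4362615.44; s = √(4362615.44/15) = 539.297
Cutoffs: 745.688 ± 2·539.297 → [-332.9, 1824.3]
Outside: 2744 → excluded.
Retained (n=15): Σ = 9187, mean = 9187/15 = 612.467

612.5 ms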